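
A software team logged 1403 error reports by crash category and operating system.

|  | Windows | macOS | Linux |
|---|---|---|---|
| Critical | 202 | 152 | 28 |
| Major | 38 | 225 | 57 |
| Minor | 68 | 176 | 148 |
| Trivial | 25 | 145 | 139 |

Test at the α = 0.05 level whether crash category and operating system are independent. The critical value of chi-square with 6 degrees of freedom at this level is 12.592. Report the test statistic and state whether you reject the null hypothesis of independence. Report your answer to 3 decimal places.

352.035; reject H₀

Row totals: 382, 320, 392, 309. Column totals: 333, 698, 372. Grand total N = 1403.
Expected counts (row total × column total / N):
  Critical, Windows: 382×333/1403 = 90.66714
  Critical, macOS: 382×698/1403 = 190.04704
  Critical, Linux: 382×372/1403 = 101.28582
  Major, Windows: 320×333/1403 = 75.95153
  Major, macOS: 320×698/1403 = 159.20171
  Major, Linux: 320×372/1403 = 84.84676
  Minor, Windows: 392×333/1403 = 93.04063
  Minor, macOS: 392×698/1403 = 195.02210
  Minor, Linux: 392×372/1403 = 103.93728
  Trivial, Windows: 309×333/1403 = 73.34070
  Trivial, macOS: 309×698/1403 = 153.72915
  Trivial, Linux: 309×372/1403 = 81.93015
Contributions (O − E)²/E:
  (202 − 90.66714)²/90.66714 = 136.7089
  (152 − 190.04704)²/190.04704 = 7.6169
  (28 − 101.28582)²/101.28582 = 53.0263
  (38 − 75.95153)²/75.95153 = 18.9637
  (225 − 159.20171)²/159.20171 = 27.1945
  (57 − 84.84676)²/84.84676 = 9.1393
  (68 − 93.04063)²/93.04063 = 6.7393
  (176 − 195.02210)²/195.02210 = 1.8554
  (148 − 103.93728)²/103.93728 = 18.6798
  (25 − 73.34070)²/73.34070 = 31.8626
  (145 − 153.72915)²/153.72915 = 0.4957
  (139 − 81.93015)²/81.93015 = 39.7530
χ² = 136.7089 + 7.6169 + 53.0263 + 18.9637 + 27.1945 + 9.1393 + 6.7393 + 1.8554 + 18.6798 + 31.8626 + 0.4957 + 39.7530 = 352.035
df = (4−1)(3−1) = 6. Since 352.035 > 12.592, reject the null hypothesis of independence at α = 0.05.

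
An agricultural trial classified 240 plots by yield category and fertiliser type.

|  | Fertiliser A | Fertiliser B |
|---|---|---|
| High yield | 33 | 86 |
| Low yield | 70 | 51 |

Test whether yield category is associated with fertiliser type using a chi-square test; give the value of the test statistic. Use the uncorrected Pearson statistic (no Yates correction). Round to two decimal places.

22.22

Row totals: 119, 121. Column totals: 103, 137. Grand total N = 240.
Expected counts (row total × column total / N):
  High yield, Fertiliser A: 119×103/240 = 51.071
  High yield, Fertiliser B: 119×137/240 = 67.929
  Low yield, Fertiliser A: 121×103/240 = 51.929
  Low yield, Fertiliser B: 121×137/240 = 69.071
Contributions (O − E)²/E:
  (33 − 51.071)²/51.071 = 6.3943
  (86 − 67.929)²/67.929 = 4.8074
  (70 − 51.929)²/51.929 = 6.2886
  (51 − 69.071)²/69.071 = 4.7279
χ² = 6.3943 + 4.8074 + 6.2886 + 4.7279 = 22.22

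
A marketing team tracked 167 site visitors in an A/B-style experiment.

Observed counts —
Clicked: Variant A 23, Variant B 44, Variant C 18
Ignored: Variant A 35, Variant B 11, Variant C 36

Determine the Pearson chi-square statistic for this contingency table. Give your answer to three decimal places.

28.238

Row totals: 85, 82. Column totals: 58, 55, 54. Grand total N = 167.
Expected counts (row total × column total / N):
  Clicked, Variant A: 85×58/167 = 29.5210
  Clicked, Variant B: 85×55/167 = 27.9940
  Clicked, Variant C: 85×54/167 = 27.4850
  Ignored, Variant A: 82×58/167 = 28.4790
  Ignored, Variant B: 82×55/167 = 27.0060
  Ignored, Variant C: 82×54/167 = 26.5150
Contributions (O − E)²/E:
  (23 − 29.5210)²/29.5210 = 1.4404
  (44 − 27.9940)²/27.9940 = 9.1517
  (18 − 27.4850)²/27.4850 = 3.2732
  (35 − 28.4790)²/28.4790 = 1.4932
  (11 − 27.0060)²/27.0060 = 9.4865
  (36 − 26.5150)²/26.5150 = 3.3930
χ² = 1.4404 + 9.1517 + 3.2732 + 1.4932 + 9.4865 + 3.3930 = 28.238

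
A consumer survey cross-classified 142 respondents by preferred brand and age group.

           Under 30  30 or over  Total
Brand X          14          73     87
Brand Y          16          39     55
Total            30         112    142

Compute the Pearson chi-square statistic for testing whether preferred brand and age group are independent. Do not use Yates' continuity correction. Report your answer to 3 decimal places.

3.417

Grand total N = 142.
Expected counts (row total × column total / N):
  Brand X, Under 30: 87×30/142 = 18.3803
  Brand X, 30 or over: 87×112/142 = 68.6197
  Brand Y, Under 30: 55×30/142 = 11.6197
  Brand Y, 30 or over: 55×112/142 = 43.3803
Contributions (O − E)²/E:
  (14 − 18.3803)²/18.3803 = 1.0439
  (73 − 68.6197)²/68.6197 = 0.2796
  (16 − 11.6197)²/11.6197 = 1.6512
  (39 − 43.3803)²/43.3803 = 0.4423
χ² = 1.0439 + 0.2796 + 1.6512 + 0.4423 = 3.417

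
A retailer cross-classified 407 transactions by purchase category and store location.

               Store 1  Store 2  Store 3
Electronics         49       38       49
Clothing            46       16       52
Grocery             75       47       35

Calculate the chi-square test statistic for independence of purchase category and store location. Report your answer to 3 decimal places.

Row totals: 136, 114, 157. Column totals: 170, 101, 136. Grand total N = 407.
Expected counts (row total × column total / N):
  Electronics, Store 1: 136×170/407 = 56.8059
  Electronics, Store 2: 136×101/407 = 33.7494
  Electronics, Store 3: 136×136/407 = 45.4447
  Clothing, Store 1: 114×170/407 = 47.6167
  Clothing, Store 2: 114×101/407 = 28.2899
  Clothing, Store 3: 114×136/407 = 38.0934
  Grocery, Store 1: 157×170/407 = 65.5774
  Grocery, Store 2: 157×101/407 = 38.9607
  Grocery, Store 3: 157×136/407 = 52.4619
Contributions (O − E)²/E:
  (49 − 56.8059)²/56.8059 = 1.0726
  (38 − 33.7494)²/33.7494 = 0.5353
  (49 − 45.4447)²/45.4447 = 0.2781
  (46 − 47.6167)²/47.6167 = 0.0549
  (16 − 28.2899)²/28.2899 = 5.3391
  (52 − 38.0934)²/38.0934 = 5.0768
  (75 − 65.5774)²/65.5774 = 1.3539
  (47 − 38.9607)²/38.9607 = 1.6589
  (35 − 52.4619)²/52.4619 = 5.8122
χ² = 1.0726 + 0.5353 + 0.2781 + 0.0549 + 5.3391 + 5.0768 + 1.3539 + 1.6589 + 5.8122 = 21.182

21.182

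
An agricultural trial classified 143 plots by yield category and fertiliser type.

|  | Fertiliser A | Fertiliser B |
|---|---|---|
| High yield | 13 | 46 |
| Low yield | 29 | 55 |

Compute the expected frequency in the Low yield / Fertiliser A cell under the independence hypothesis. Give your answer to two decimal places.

24.67

Row total (Low yield) = 84; column total (Fertiliser A) = 42; grand total N = 143.
Expected count = (row total × column total) / N = 84 × 42 / 143 = 24.67.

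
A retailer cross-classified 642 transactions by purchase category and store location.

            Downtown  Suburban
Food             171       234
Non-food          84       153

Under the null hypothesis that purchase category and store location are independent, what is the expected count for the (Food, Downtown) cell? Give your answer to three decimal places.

160.864

Row total (Food) = 405; column total (Downtown) = 255; grand total N = 642.
Expected count = (row total × column total) / N = 405 × 255 / 642 = 160.864.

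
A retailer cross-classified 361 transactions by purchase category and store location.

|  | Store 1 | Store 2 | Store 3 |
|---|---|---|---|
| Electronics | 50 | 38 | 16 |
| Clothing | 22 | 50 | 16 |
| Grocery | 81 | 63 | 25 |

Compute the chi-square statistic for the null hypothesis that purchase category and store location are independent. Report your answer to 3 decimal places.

14.992

Row totals: 104, 88, 169. Column totals: 153, 151, 57. Grand total N = 361.
Expected counts (row total × column total / N):
  Electronics, Store 1: 104×153/361 = 44.0776
  Electronics, Store 2: 104×151/361 = 43.5014
  Electronics, Store 3: 104×57/361 = 16.4211
  Clothing, Store 1: 88×153/361 = 37.2964
  Clothing, Store 2: 88×151/361 = 36.8089
  Clothing, Store 3: 88×57/361 = 13.8947
  Grocery, Store 1: 169×153/361 = 71.6260
  Grocery, Store 2: 169×151/361 = 70.6898
  Grocery, Store 3: 169×57/361 = 26.6842
Contributions (O − E)²/E:
  (50 − 44.0776)²/44.0776 = 0.7958
  (38 − 43.5014)²/43.5014 = 0.6957
  (16 − 16.4211)²/16.4211 = 0.0108
  (22 − 37.2964)²/37.2964 = 6.2735
  (50 − 36.8089)²/36.8089 = 4.7273
  (16 − 13.8947)²/13.8947 = 0.3190
  (81 − 71.6260)²/71.6260 = 1.2268
  (63 − 70.6898)²/70.6898 = 0.8365
  (25 − 26.6842)²/26.6842 = 0.1063
χ² = 0.7958 + 0.6957 + 0.0108 + 6.2735 + 4.7273 + 0.3190 + 1.2268 + 0.8365 + 0.1063 = 14.992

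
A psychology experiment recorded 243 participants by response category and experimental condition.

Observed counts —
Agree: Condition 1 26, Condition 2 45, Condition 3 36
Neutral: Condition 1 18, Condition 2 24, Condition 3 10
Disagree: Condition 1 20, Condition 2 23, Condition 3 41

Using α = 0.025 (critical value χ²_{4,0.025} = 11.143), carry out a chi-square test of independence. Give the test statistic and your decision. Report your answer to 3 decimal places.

Row totals: 107, 52, 84. Column totals: 64, 92, 87. Grand total N = 243.
Expected counts (row total × column total / N):
  Agree, Condition 1: 107×64/243 = 28.1811
  Agree, Condition 2: 107×92/243 = 40.5103
  Agree, Condition 3: 107×87/243 = 38.3086
  Neutral, Condition 1: 52×64/243 = 13.6955
  Neutral, Condition 2: 52×92/243 = 19.6872
  Neutral, Condition 3: 52×87/243 = 18.6173
  Disagree, Condition 1: 84×64/243 = 22.1235
  Disagree, Condition 2: 84×92/243 = 31.8025
  Disagree, Condition 3: 84×87/243 = 30.0741
Contributions (O − E)²/E:
  (26 − 28.1811)²/28.1811 = 0.1688
  (45 − 40.5103)²/40.5103 = 0.4976
  (36 − 38.3086)²/38.3086 = 0.1391
  (18 − 13.6955)²/13.6955 = 1.3529
  (24 − 19.6872)²/19.6872 = 0.9448
  (10 − 18.6173)²/18.6173 = 3.9886
  (20 − 22.1235)²/22.1235 = 0.2038
  (23 − 31.8025)²/31.8025 = 2.4364
  (41 − 30.0741)²/30.0741 = 3.9694
χ² = 0.1688 + 0.4976 + 0.1391 + 1.3529 + 0.9448 + 3.9886 + 0.2038 + 2.4364 + 3.9694 = 13.701
df = (3−1)(3−1) = 4. Since 13.701 > 11.143, reject the null hypothesis of independence at α = 0.025.

13.701; reject H₀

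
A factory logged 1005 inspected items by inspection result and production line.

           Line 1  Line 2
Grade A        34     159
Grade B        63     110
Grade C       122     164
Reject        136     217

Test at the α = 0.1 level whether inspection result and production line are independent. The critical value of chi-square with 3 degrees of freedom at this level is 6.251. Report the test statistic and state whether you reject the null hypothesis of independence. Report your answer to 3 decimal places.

Row totals: 193, 173, 286, 353. Column totals: 355, 650. Grand total N = 1005.
Expected counts (row total × column total / N):
  Grade A, Line 1: 193×355/1005 = 68.1741
  Grade A, Line 2: 193×650/1005 = 124.8259
  Grade B, Line 1: 173×355/1005 = 61.1095
  Grade B, Line 2: 173×650/1005 = 111.8905
  Grade C, Line 1: 286×355/1005 = 101.0249
  Grade C, Line 2: 286×650/1005 = 184.9751
  Reject, Line 1: 353×355/1005 = 124.6915
  Reject, Line 2: 353×650/1005 = 228.3085
Contributions (O − E)²/E:
  (34 − 68.1741)²/68.1741 = 17.1307
  (159 − 124.8259)²/124.8259 = 9.3560
  (63 − 61.1095)²/61.1095 = 0.0585
  (110 − 111.8905)²/111.8905 = 0.0319
  (122 − 101.0249)²/101.0249 = 4.3549
  (164 − 184.9751)²/184.9751 = 2.3785
  (136 − 124.6915)²/124.6915 = 1.0256
  (217 − 228.3085)²/228.3085 = 0.5601
χ² = 17.1307 + 9.3560 + 0.0585 + 0.0319 + 4.3549 + 2.3785 + 1.0256 + 0.5601 = 34.896
df = (4−1)(2−1) = 3. Since 34.896 > 6.251, reject the null hypothesis of independence at α = 0.1.

34.896; reject H₀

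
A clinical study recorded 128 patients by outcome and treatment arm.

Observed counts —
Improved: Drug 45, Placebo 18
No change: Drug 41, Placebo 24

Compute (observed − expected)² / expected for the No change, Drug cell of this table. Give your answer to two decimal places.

0.16

Row total (No change) = 65; column total (Drug) = 86; N = 128.
Expected count E = 65 × 86 / 128 = 43.672.
Contribution = (O − E)²/E = (41 − 43.672)² / 43.672 = 0.16.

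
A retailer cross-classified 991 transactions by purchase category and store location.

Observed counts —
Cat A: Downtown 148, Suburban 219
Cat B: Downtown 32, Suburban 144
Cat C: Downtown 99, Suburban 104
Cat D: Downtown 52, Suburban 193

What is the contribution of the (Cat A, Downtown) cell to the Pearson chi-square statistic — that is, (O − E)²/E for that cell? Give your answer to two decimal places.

5.27

Row total (Cat A) = 367; column total (Downtown) = 331; N = 991.
Expected count E = 367 × 331 / 991 = 122.5802.
Contribution = (O − E)²/E = (148 − 122.5802)² / 122.5802 = 5.27.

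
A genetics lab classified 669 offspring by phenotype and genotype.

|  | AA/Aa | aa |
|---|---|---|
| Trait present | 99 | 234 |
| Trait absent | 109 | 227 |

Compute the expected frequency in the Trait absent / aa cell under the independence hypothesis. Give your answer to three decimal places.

Row total (Trait absent) = 336; column total (aa) = 461; grand total N = 669.
Expected count = (row total × column total) / N = 336 × 461 / 669 = 231.534.

231.534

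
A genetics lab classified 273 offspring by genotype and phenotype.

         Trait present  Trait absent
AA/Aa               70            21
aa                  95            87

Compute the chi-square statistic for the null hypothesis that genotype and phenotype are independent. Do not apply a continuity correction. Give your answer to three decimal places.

Row totals: 91, 182. Column totals: 165, 108. Grand total N = 273.
Expected counts (row total × column total / N):
  AA/Aa, Trait present: 91×165/273 = 55.0000
  AA/Aa, Trait absent: 91×108/273 = 36.0000
  aa, Trait present: 182×165/273 = 110.0000
  aa, Trait absent: 182×108/273 = 72.0000
Contributions (O − E)²/E:
  (70 − 55.0000)²/55.0000 = 4.0909
  (21 − 36.0000)²/36.0000 = 6.2500
  (95 − 110.0000)²/110.0000 = 2.0455
  (87 − 72.0000)²/72.0000 = 3.1250
χ² = 4.0909 + 6.2500 + 2.0455 + 3.1250 = 15.511

15.511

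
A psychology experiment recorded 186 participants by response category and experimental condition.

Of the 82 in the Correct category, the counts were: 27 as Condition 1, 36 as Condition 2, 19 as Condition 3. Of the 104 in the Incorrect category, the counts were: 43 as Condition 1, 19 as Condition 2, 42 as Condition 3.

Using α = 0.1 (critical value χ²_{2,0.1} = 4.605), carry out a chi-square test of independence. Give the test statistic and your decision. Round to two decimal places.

15.19; reject H₀

Row totals: 82, 104. Column totals: 70, 55, 61. Grand total N = 186.
Expected counts (row total × column total / N):
  Correct, Condition 1: 82×70/186 = 30.860
  Correct, Condition 2: 82×55/186 = 24.247
  Correct, Condition 3: 82×61/186 = 26.892
  Incorrect, Condition 1: 104×70/186 = 39.140
  Incorrect, Condition 2: 104×55/186 = 30.753
  Incorrect, Condition 3: 104×61/186 = 34.108
Contributions (O − E)²/E:
  (27 − 30.860)²/30.860 = 0.4828
  (36 − 24.247)²/24.247 = 5.6969
  (19 − 26.892)²/26.892 = 2.3161
  (43 − 39.140)²/39.140 = 0.3807
  (19 − 30.753)²/30.753 = 4.4917
  (42 − 34.108)²/34.108 = 1.8261
χ² = 0.4828 + 5.6969 + 2.3161 + 0.3807 + 4.4917 + 1.8261 = 15.19
df = (2−1)(3−1) = 2. Since 15.19 > 4.605, reject the null hypothesis of independence at α = 0.1.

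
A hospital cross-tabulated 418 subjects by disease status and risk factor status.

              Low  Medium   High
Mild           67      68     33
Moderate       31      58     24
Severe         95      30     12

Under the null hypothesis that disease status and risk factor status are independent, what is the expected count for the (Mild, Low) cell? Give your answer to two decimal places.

Row total (Mild) = 168; column total (Low) = 193; grand total N = 418.
Expected count = (row total × column total) / N = 168 × 193 / 418 = 77.57.

77.57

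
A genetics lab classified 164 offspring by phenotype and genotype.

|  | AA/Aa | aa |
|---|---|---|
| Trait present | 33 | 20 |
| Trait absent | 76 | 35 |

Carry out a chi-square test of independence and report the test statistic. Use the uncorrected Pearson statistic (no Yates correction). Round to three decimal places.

0.620

Row totals: 53, 111. Column totals: 109, 55. Grand total N = 164.
Expected counts (row total × column total / N):
  Trait present, AA/Aa: 53×109/164 = 35.2256
  Trait present, aa: 53×55/164 = 17.7744
  Trait absent, AA/Aa: 111×109/164 = 73.7744
  Trait absent, aa: 111×55/164 = 37.2256
Contributions (O − E)²/E:
  (33 − 35.2256)²/35.2256 = 0.1406
  (20 − 17.7744)²/17.7744 = 0.2787
  (76 − 73.7744)²/73.7744 = 0.0671
  (35 − 37.2256)²/37.2256 = 0.1331
χ² = 0.1406 + 0.2787 + 0.0671 + 0.1331 = 0.620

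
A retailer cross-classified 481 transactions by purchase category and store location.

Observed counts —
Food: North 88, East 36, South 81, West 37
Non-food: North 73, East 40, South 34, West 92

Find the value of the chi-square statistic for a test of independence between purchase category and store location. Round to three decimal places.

44.249

Row totals: 242, 239. Column totals: 161, 76, 115, 129. Grand total N = 481.
Expected counts (row total × column total / N):
  Food, North: 242×161/481 = 81.0021
  Food, East: 242×76/481 = 38.2370
  Food, South: 242×115/481 = 57.8586
  Food, West: 242×129/481 = 64.9023
  Non-food, North: 239×161/481 = 79.9979
  Non-food, East: 239×76/481 = 37.7630
  Non-food, South: 239×115/481 = 57.1414
  Non-food, West: 239×129/481 = 64.0977
Contributions (O − E)²/E:
  (88 − 81.0021)²/81.0021 = 0.6046
  (36 − 38.2370)²/38.2370 = 0.1309
  (81 − 57.8586)²/57.8586 = 9.2557
  (37 − 64.9023)²/64.9023 = 11.9955
  (73 − 79.9979)²/79.9979 = 0.6121
  (40 − 37.7630)²/37.7630 = 0.1325
  (34 − 57.1414)²/57.1414 = 9.3719
  (92 − 64.0977)²/64.0977 = 12.1461
χ² = 0.6046 + 0.1309 + 9.2557 + 11.9955 + 0.6121 + 0.1325 + 9.3719 + 12.1461 = 44.249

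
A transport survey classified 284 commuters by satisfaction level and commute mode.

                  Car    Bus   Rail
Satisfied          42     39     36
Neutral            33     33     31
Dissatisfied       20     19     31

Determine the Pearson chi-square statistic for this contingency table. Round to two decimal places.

Row totals: 117, 97, 70. Column totals: 95, 91, 98. Grand total N = 284.
Expected counts (row total × column total / N):
  Satisfied, Car: 117×95/284 = 39.137
  Satisfied, Bus: 117×91/284 = 37.489
  Satisfied, Rail: 117×98/284 = 40.373
  Neutral, Car: 97×95/284 = 32.447
  Neutral, Bus: 97×91/284 = 31.081
  Neutral, Rail: 97×98/284 = 33.472
  Dissatisfied, Car: 70×95/284 = 23.415
  Dissatisfied, Bus: 70×91/284 = 22.430
  Dissatisfied, Rail: 70×98/284 = 24.155
Contributions (O − E)²/E:
  (42 − 39.137)²/39.137 = 0.2094
  (39 − 37.489)²/37.489 = 0.0609
  (36 − 40.373)²/40.373 = 0.4737
  (33 − 32.447)²/32.447 = 0.0094
  (33 − 31.081)²/31.081 = 0.1185
  (31 − 33.472)²/33.472 = 0.1826
  (20 − 23.415)²/23.415 = 0.4981
  (19 − 22.430)²/22.430 = 0.5245
  (31 − 24.155)²/24.155 = 1.9397
χ² = 0.2094 + 0.0609 + 0.4737 + 0.0094 + 0.1185 + 0.1826 + 0.4981 + 0.5245 + 1.9397 = 4.02

4.02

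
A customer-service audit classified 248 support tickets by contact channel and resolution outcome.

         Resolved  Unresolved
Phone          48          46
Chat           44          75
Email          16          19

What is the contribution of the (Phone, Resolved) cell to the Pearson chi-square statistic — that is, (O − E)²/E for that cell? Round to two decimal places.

1.22

Row total (Phone) = 94; column total (Resolved) = 108; N = 248.
Expected count E = 94 × 108 / 248 = 40.935.
Contribution = (O − E)²/E = (48 − 40.935)² / 40.935 = 1.22.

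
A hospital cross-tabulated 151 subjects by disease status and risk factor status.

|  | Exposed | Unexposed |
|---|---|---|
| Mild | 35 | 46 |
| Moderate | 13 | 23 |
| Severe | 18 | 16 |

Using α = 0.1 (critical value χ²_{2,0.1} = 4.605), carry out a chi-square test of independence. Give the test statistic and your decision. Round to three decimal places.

2.031; fail to reject H₀

Row totals: 81, 36, 34. Column totals: 66, 85. Grand total N = 151.
Expected counts (row total × column total / N):
  Mild, Exposed: 81×66/151 = 35.4040
  Mild, Unexposed: 81×85/151 = 45.5960
  Moderate, Exposed: 36×66/151 = 15.7351
  Moderate, Unexposed: 36×85/151 = 20.2649
  Severe, Exposed: 34×66/151 = 14.8609
  Severe, Unexposed: 34×85/151 = 19.1391
Contributions (O − E)²/E:
  (35 − 35.4040)²/35.4040 = 0.0046
  (46 − 45.5960)²/45.5960 = 0.0036
  (13 − 15.7351)²/15.7351 = 0.4754
  (23 − 20.2649)²/20.2649 = 0.3691
  (18 − 14.8609)²/14.8609 = 0.6631
  (16 − 19.1391)²/19.1391 = 0.5149
χ² = 0.0046 + 0.0036 + 0.4754 + 0.3691 + 0.6631 + 0.5149 = 2.031
df = (3−1)(2−1) = 2. Since 2.031 < 4.605, fail to reject the null hypothesis of independence at α = 0.1.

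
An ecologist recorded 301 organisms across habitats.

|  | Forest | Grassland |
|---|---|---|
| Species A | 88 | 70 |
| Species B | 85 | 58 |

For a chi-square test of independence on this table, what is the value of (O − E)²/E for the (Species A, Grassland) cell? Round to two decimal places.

Row total (Species A) = 158; column total (Grassland) = 128; N = 301.
Expected count E = 158 × 128 / 301 = 67.189.
Contribution = (O − E)²/E = (70 − 67.189)² / 67.189 = 0.12.

0.12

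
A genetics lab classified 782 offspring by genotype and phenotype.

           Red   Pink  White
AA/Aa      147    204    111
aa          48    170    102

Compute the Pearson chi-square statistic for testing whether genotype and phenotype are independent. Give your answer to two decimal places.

28.90

Row totals: 462, 320. Column totals: 195, 374, 213. Grand total N = 782.
Expected counts (row total × column total / N):
  AA/Aa, Red: 462×195/782 = 115.2046
  AA/Aa, Pink: 462×374/782 = 220.9565
  AA/Aa, White: 462×213/782 = 125.8389
  aa, Red: 320×195/782 = 79.7954
  aa, Pink: 320×374/782 = 153.0435
  aa, White: 320×213/782 = 87.1611
Contributions (O − E)²/E:
  (147 − 115.2046)²/115.2046 = 8.7752
  (204 − 220.9565)²/220.9565 = 1.3013
  (111 − 125.8389)²/125.8389 = 1.7498
  (48 − 79.7954)²/79.7954 = 12.6692
  (170 − 153.0435)²/153.0435 = 1.8787
  (102 − 87.1611)²/87.1611 = 2.5263
χ² = 8.7752 + 1.3013 + 1.7498 + 12.6692 + 1.8787 + 2.5263 = 28.90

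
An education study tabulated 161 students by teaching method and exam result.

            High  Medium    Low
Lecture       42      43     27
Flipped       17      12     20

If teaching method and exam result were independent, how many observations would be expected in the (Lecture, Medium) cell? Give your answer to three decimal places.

Row total (Lecture) = 112; column total (Medium) = 55; grand total N = 161.
Expected count = (row total × column total) / N = 112 × 55 / 161 = 38.261.

38.261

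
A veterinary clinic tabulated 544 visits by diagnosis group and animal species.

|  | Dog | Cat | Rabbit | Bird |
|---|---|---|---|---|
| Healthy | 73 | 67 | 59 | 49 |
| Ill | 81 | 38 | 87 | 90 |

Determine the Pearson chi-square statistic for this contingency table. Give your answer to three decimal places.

21.823

Row totals: 248, 296. Column totals: 154, 105, 146, 139. Grand total N = 544.
Expected counts (row total × column total / N):
  Healthy, Dog: 248×154/544 = 70.2059
  Healthy, Cat: 248×105/544 = 47.8676
  Healthy, Rabbit: 248×146/544 = 66.5588
  Healthy, Bird: 248×139/544 = 63.3676
  Ill, Dog: 296×154/544 = 83.7941
  Ill, Cat: 296×105/544 = 57.1324
  Ill, Rabbit: 296×146/544 = 79.4412
  Ill, Bird: 296×139/544 = 75.6324
Contributions (O − E)²/E:
  (73 − 70.2059)²/70.2059 = 0.1112
  (67 − 47.8676)²/47.8676 = 7.6471
  (59 − 66.5588)²/66.5588 = 0.8584
  (49 − 63.3676)²/63.3676 = 3.2576
  (81 − 83.7941)²/83.7941 = 0.0932
  (38 − 57.1324)²/57.1324 = 6.4070
  (87 − 79.4412)²/79.4412 = 0.7192
  (90 − 75.6324)²/75.6324 = 2.7294
χ² = 0.1112 + 7.6471 + 0.8584 + 3.2576 + 0.0932 + 6.4070 + 0.7192 + 2.7294 = 21.823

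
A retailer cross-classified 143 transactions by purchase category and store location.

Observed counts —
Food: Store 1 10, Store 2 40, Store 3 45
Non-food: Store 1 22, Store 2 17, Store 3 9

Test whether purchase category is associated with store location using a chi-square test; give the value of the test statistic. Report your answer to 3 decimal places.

25.038

Row totals: 95, 48. Column totals: 32, 57, 54. Grand total N = 143.
Expected counts (row total × column total / N):
  Food, Store 1: 95×32/143 = 21.25874
  Food, Store 2: 95×57/143 = 37.86713
  Food, Store 3: 95×54/143 = 35.87413
  Non-food, Store 1: 48×32/143 = 10.74126
  Non-food, Store 2: 48×57/143 = 19.13287
  Non-food, Store 3: 48×54/143 = 18.12587
Contributions (O − E)²/E:
  (10 − 21.25874)²/21.25874 = 5.9627
  (40 − 37.86713)²/37.86713 = 0.1201
  (45 − 35.87413)²/35.87413 = 2.3215
  (22 − 10.74126)²/10.74126 = 11.8012
  (17 − 19.13287)²/19.13287 = 0.2378
  (9 − 18.12587)²/18.12587 = 4.5946
χ² = 5.9627 + 0.1201 + 2.3215 + 11.8012 + 0.2378 + 4.5946 = 25.038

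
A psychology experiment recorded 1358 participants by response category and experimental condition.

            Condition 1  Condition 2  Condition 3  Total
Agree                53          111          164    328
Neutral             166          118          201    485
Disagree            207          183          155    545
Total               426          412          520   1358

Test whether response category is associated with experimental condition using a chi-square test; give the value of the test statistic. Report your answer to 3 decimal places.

Grand total N = 1358.
Expected counts (row total × column total / N):
  Agree, Condition 1: 328×426/1358 = 102.8925
  Agree, Condition 2: 328×412/1358 = 99.5110
  Agree, Condition 3: 328×520/1358 = 125.5965
  Neutral, Condition 1: 485×426/1358 = 152.1429
  Neutral, Condition 2: 485×412/1358 = 147.1429
  Neutral, Condition 3: 485×520/1358 = 185.7143
  Disagree, Condition 1: 545×426/1358 = 170.9647
  Disagree, Condition 2: 545×412/1358 = 165.3461
  Disagree, Condition 3: 545×520/1358 = 208.6892
Contributions (O − E)²/E:
  (53 − 102.8925)²/102.8925 = 24.1928
  (111 − 99.5110)²/99.5110 = 1.3265
  (164 − 125.5965)²/125.5965 = 11.7426
  (166 − 152.1429)²/152.1429 = 1.2621
  (118 − 147.1429)²/147.1429 = 5.7720
  (201 − 185.7143)²/185.7143 = 1.2581
  (207 − 170.9647)²/170.9647 = 7.5954
  (183 − 165.3461)²/165.3461 = 1.8849
  (155 − 208.6892)²/208.6892 = 13.8126
χ² = 24.1928 + 1.3265 + 11.7426 + 1.2621 + 5.7720 + 1.2581 + 7.5954 + 1.8849 + 13.8126 = 68.847

68.847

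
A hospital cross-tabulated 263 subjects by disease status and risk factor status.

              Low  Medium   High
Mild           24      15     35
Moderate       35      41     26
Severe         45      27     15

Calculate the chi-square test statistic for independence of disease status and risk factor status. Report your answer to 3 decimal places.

23.493

Row totals: 74, 102, 87. Column totals: 104, 83, 76. Grand total N = 263.
Expected counts (row total × column total / N):
  Mild, Low: 74×104/263 = 29.2624
  Mild, Medium: 74×83/263 = 23.3536
  Mild, High: 74×76/263 = 21.3840
  Moderate, Low: 102×104/263 = 40.3346
  Moderate, Medium: 102×83/263 = 32.1901
  Moderate, High: 102×76/263 = 29.4753
  Severe, Low: 87×104/263 = 34.4030
  Severe, Medium: 87×83/263 = 27.4563
  Severe, High: 87×76/263 = 25.1407
Contributions (O − E)²/E:
  (24 − 29.2624)²/29.2624 = 0.9464
  (15 − 23.3536)²/23.3536 = 2.9881
  (35 − 21.3840)²/21.3840 = 8.6698
  (35 − 40.3346)²/40.3346 = 0.7055
  (41 − 32.1901)²/32.1901 = 2.4111
  (26 − 29.4753)²/29.4753 = 0.4098
  (45 − 34.4030)²/34.4030 = 3.2641
  (27 − 27.4563)²/27.4563 = 0.0076
  (15 − 25.1407)²/25.1407 = 4.0903
χ² = 0.9464 + 2.9881 + 8.6698 + 0.7055 + 2.4111 + 0.4098 + 3.2641 + 0.0076 + 4.0903 = 23.493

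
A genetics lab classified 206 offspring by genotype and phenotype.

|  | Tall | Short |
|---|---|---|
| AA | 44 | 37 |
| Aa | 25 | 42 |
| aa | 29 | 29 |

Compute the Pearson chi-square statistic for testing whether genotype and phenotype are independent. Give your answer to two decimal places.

Row totals: 81, 67, 58. Column totals: 98, 108. Grand total N = 206.
Expected counts (row total × column total / N):
  AA, Tall: 81×98/206 = 38.534
  AA, Short: 81×108/206 = 42.466
  Aa, Tall: 67×98/206 = 31.874
  Aa, Short: 67×108/206 = 35.126
  aa, Tall: 58×98/206 = 27.592
  aa, Short: 58×108/206 = 30.408
Contributions (O − E)²/E:
  (44 − 38.534)²/38.534 = 0.7753
  (37 − 42.466)²/42.466 = 0.7036
  (25 − 31.874)²/31.874 = 1.4825
  (42 − 35.126)²/35.126 = 1.3452
  (29 − 27.592)²/27.592 = 0.0718
  (29 − 30.408)²/30.408 = 0.0652
χ² = 0.7753 + 0.7036 + 1.4825 + 1.3452 + 0.0718 + 0.0652 = 4.44

4.44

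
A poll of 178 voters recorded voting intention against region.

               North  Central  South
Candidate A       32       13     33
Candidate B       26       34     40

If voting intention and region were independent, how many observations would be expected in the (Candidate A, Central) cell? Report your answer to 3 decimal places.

20.596

Row total (Candidate A) = 78; column total (Central) = 47; grand total N = 178.
Expected count = (row total × column total) / N = 78 × 47 / 178 = 20.596.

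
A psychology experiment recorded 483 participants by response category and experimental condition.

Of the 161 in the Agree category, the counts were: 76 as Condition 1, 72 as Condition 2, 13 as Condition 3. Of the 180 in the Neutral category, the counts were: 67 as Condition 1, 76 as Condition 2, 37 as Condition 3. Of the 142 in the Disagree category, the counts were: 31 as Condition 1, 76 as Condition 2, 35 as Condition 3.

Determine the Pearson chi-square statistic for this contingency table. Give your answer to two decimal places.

Row totals: 161, 180, 142. Column totals: 174, 224, 85. Grand total N = 483.
Expected counts (row total × column total / N):
  Agree, Condition 1: 161×174/483 = 58.000
  Agree, Condition 2: 161×224/483 = 74.667
  Agree, Condition 3: 161×85/483 = 28.333
  Neutral, Condition 1: 180×174/483 = 64.845
  Neutral, Condition 2: 180×224/483 = 83.478
  Neutral, Condition 3: 180×85/483 = 31.677
  Disagree, Condition 1: 142×174/483 = 51.155
  Disagree, Condition 2: 142×224/483 = 65.855
  Disagree, Condition 3: 142×85/483 = 24.990
Contributions (O − E)²/E:
  (76 − 58.000)²/58.000 = 5.5862
  (72 − 74.667)²/74.667 = 0.0953
  (13 − 28.333)²/28.333 = 8.2978
  (67 − 64.845)²/64.845 = 0.0716
  (76 − 83.478)²/83.478 = 0.6699
  (37 − 31.677)²/31.677 = 0.8945
  (31 − 51.155)²/51.155 = 7.9410
  (76 − 65.855)²/65.855 = 1.5628
  (35 − 24.990)²/24.990 = 4.0096
χ² = 5.5862 + 0.0953 + 8.2978 + 0.0716 + 0.6699 + 0.8945 + 7.9410 + 1.5628 + 4.0096 = 29.13

29.13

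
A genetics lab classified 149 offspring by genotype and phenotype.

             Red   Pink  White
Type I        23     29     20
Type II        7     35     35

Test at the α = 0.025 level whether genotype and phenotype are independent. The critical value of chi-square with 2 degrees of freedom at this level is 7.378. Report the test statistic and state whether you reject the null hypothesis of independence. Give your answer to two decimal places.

Row totals: 72, 77. Column totals: 30, 64, 55. Grand total N = 149.
Expected counts (row total × column total / N):
  Type I, Red: 72×30/149 = 14.497
  Type I, Pink: 72×64/149 = 30.926
  Type I, White: 72×55/149 = 26.577
  Type II, Red: 77×30/149 = 15.503
  Type II, Pink: 77×64/149 = 33.074
  Type II, White: 77×55/149 = 28.423
Contributions (O − E)²/E:
  (23 − 14.497)²/14.497 = 4.9873
  (29 − 30.926)²/30.926 = 0.1199
  (20 − 26.577)²/26.577 = 1.6276
  (7 − 15.503)²/15.503 = 4.6637
  (35 − 33.074)²/33.074 = 0.1122
  (35 − 28.423)²/28.423 = 1.5219
χ² = 4.9873 + 0.1199 + 1.6276 + 4.6637 + 0.1122 + 1.5219 = 13.03
df = (2−1)(3−1) = 2. Since 13.03 > 7.378, reject the null hypothesis of independence at α = 0.025.

13.03; reject H₀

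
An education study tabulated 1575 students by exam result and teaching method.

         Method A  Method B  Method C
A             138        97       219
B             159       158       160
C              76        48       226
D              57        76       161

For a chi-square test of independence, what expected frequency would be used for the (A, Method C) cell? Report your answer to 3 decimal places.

220.803

Row total (A) = 454; column total (Method C) = 766; grand total N = 1575.
Expected count = (row total × column total) / N = 454 × 766 / 1575 = 220.803.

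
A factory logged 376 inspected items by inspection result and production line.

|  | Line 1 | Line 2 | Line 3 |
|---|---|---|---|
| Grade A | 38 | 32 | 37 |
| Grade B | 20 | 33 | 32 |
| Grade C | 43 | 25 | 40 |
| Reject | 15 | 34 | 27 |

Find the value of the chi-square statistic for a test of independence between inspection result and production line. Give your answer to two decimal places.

15.78

Row totals: 107, 85, 108, 76. Column totals: 116, 124, 136. Grand total N = 376.
Expected counts (row total × column total / N):
  Grade A, Line 1: 107×116/376 = 33.011
  Grade A, Line 2: 107×124/376 = 35.287
  Grade A, Line 3: 107×136/376 = 38.702
  Grade B, Line 1: 85×116/376 = 26.223
  Grade B, Line 2: 85×124/376 = 28.032
  Grade B, Line 3: 85×136/376 = 30.745
  Grade C, Line 1: 108×116/376 = 33.319
  Grade C, Line 2: 108×124/376 = 35.617
  Grade C, Line 3: 108×136/376 = 39.064
  Reject, Line 1: 76×116/376 = 23.447
  Reject, Line 2: 76×124/376 = 25.064
  Reject, Line 3: 76×136/376 = 27.489
Contributions (O − E)²/E:
  (38 − 33.011)²/33.011 = 0.7540
  (32 − 35.287)²/35.287 = 0.3062
  (37 − 38.702)²/38.702 = 0.0748
  (20 − 26.223)²/26.223 = 1.4768
  (33 − 28.032)²/28.032 = 0.8805
  (32 − 30.745)²/30.745 = 0.0512
  (43 − 33.319)²/33.319 = 2.8129
  (25 − 35.617)²/35.617 = 3.1648
  (40 − 39.064)²/39.064 = 0.0224
  (15 − 23.447)²/23.447 = 3.0431
  (34 − 25.064)²/25.064 = 3.1859
  (27 − 27.489)²/27.489 = 0.0087
χ² = 0.7540 + 0.3062 + 0.0748 + 1.4768 + 0.8805 + 0.0512 + 2.8129 + 3.1648 + 0.0224 + 3.0431 + 3.1859 + 0.0087 = 15.78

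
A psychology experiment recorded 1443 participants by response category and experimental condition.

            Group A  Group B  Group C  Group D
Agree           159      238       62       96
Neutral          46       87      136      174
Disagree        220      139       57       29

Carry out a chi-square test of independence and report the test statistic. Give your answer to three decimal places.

Row totals: 555, 443, 445. Column totals: 425, 464, 255, 299. Grand total N = 1443.
Expected counts (row total × column total / N):
  Agree, Group A: 555×425/1443 = 163.4615
  Agree, Group B: 555×464/1443 = 178.4615
  Agree, Group C: 555×255/1443 = 98.0769
  Agree, Group D: 555×299/1443 = 115.0000
  Neutral, Group A: 443×425/1443 = 130.4747
  Neutral, Group B: 443×464/1443 = 142.4477
  Neutral, Group C: 443×255/1443 = 78.2848
  Neutral, Group D: 443×299/1443 = 91.7928
  Disagree, Group A: 445×425/1443 = 131.0638
  Disagree, Group B: 445×464/1443 = 143.0908
  Disagree, Group C: 445×255/1443 = 78.6383
  Disagree, Group D: 445×299/1443 = 92.2072
Contributions (O − E)²/E:
  (159 − 163.4615)²/163.4615 = 0.1218
  (238 − 178.4615)²/178.4615 = 19.8633
  (62 − 98.0769)²/98.0769 = 13.2706
  (96 − 115.0000)²/115.0000 = 3.1391
  (46 − 130.4747)²/130.4747 = 54.6924
  (87 − 142.4477)²/142.4477 = 21.5830
  (136 − 78.2848)²/78.2848 = 42.5503
  (174 − 91.7928)²/91.7928 = 73.6226
  (220 − 131.0638)²/131.0638 = 60.3496
  (139 − 143.0908)²/143.0908 = 0.1170
  (57 − 78.6383)²/78.6383 = 5.9540
  (29 − 92.2072)²/92.2072 = 43.3280
χ² = 0.1218 + 19.8633 + 13.2706 + 3.1391 + 54.6924 + 21.5830 + 42.5503 + 73.6226 + 60.3496 + 0.1170 + 5.9540 + 43.3280 = 338.592

338.592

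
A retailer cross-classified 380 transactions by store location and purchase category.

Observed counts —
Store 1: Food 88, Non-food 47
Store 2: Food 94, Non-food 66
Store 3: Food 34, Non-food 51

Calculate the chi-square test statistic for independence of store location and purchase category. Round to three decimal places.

Row totals: 135, 160, 85. Column totals: 216, 164. Grand total N = 380.
Expected counts (row total × column total / N):
  Store 1, Food: 135×216/380 = 76.7368
  Store 1, Non-food: 135×164/380 = 58.2632
  Store 2, Food: 160×216/380 = 90.9474
  Store 2, Non-food: 160×164/380 = 69.0526
  Store 3, Food: 85×216/380 = 48.3158
  Store 3, Non-food: 85×164/380 = 36.6842
Contributions (O − E)²/E:
  (88 − 76.7368)²/76.7368 = 1.6532
  (47 − 58.2632)²/58.2632 = 2.1774
  (94 − 90.9474)²/90.9474 = 0.1025
  (66 − 69.0526)²/69.0526 = 0.1349
  (34 − 48.3158)²/48.3158 = 4.2417
  (51 − 36.6842)²/36.6842 = 5.5867
χ² = 1.6532 + 2.1774 + 0.1025 + 0.1349 + 4.2417 + 5.5867 = 13.896

13.896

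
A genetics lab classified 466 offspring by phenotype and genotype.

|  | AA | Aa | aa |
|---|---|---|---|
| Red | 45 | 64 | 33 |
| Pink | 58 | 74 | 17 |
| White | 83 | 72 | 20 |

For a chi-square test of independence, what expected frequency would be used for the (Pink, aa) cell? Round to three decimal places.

22.382

Row total (Pink) = 149; column total (aa) = 70; grand total N = 466.
Expected count = (row total × column total) / N = 149 × 70 / 466 = 22.382.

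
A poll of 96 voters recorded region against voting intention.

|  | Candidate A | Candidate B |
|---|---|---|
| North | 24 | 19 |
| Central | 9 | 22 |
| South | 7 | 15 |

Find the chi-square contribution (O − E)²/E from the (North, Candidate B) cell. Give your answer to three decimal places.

Row total (North) = 43; column total (Candidate B) = 56; N = 96.
Expected count E = 43 × 56 / 96 = 25.08333.
Contribution = (O − E)²/E = (19 − 25.08333)² / 25.08333 = 1.475.

1.475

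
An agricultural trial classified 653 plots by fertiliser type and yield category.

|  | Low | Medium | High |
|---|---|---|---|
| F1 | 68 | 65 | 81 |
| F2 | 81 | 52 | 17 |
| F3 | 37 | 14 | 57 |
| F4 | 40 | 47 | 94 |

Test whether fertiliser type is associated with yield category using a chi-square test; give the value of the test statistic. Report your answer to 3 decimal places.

Row totals: 214, 150, 108, 181. Column totals: 226, 178, 249. Grand total N = 653.
Expected counts (row total × column total / N):
  F1, Low: 214×226/653 = 74.06432
  F1, Medium: 214×178/653 = 58.33384
  F1, High: 214×249/653 = 81.60184
  F2, Low: 150×226/653 = 51.91424
  F2, Medium: 150×178/653 = 40.88821
  F2, High: 150×249/653 = 57.19755
  F3, Low: 108×226/653 = 37.37825
  F3, Medium: 108×178/653 = 29.43951
  F3, High: 108×249/653 = 41.18224
  F4, Low: 181×226/653 = 62.64319
  F4, Medium: 181×178/653 = 49.33844
  F4, High: 181×249/653 = 69.01838
Contributions (O − E)²/E:
  (68 − 74.06432)²/74.06432 = 0.4965
  (65 − 58.33384)²/58.33384 = 0.7618
  (81 − 81.60184)²/81.60184 = 0.0044
  (81 − 51.91424)²/51.91424 = 16.2957
  (52 − 40.88821)²/40.88821 = 3.0197
  (17 − 57.19755)²/57.19755 = 28.2502
  (37 − 37.37825)²/37.37825 = 0.0038
  (14 − 29.43951)²/29.43951 = 8.0972
  (57 − 41.18224)²/41.18224 = 6.0755
  (40 − 62.64319)²/62.64319 = 8.1847
  (47 − 49.33844)²/49.33844 = 0.1108
  (94 − 69.01838)²/69.01838 = 9.0422
χ² = 0.4965 + 0.7618 + 0.0044 + 16.2957 + 3.0197 + 28.2502 + 0.0038 + 8.0972 + 6.0755 + 8.1847 + 0.1108 + 9.0422 = 80.343

80.343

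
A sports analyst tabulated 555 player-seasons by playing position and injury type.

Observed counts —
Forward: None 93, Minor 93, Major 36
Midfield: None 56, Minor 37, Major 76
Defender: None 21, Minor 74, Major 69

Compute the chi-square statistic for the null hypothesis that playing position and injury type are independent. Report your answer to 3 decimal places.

72.138

Row totals: 222, 169, 164. Column totals: 170, 204, 181. Grand total N = 555.
Expected counts (row total × column total / N):
  Forward, None: 222×170/555 = 68.0000
  Forward, Minor: 222×204/555 = 81.6000
  Forward, Major: 222×181/555 = 72.4000
  Midfield, None: 169×170/555 = 51.7658
  Midfield, Minor: 169×204/555 = 62.1189
  Midfield, Major: 169×181/555 = 55.1153
  Defender, None: 164×170/555 = 50.2342
  Defender, Minor: 164×204/555 = 60.2811
  Defender, Major: 164×181/555 = 53.4847
Contributions (O − E)²/E:
  (93 − 68.0000)²/68.0000 = 9.1912
  (93 − 81.6000)²/81.6000 = 1.5926
  (36 − 72.4000)²/72.4000 = 18.3006
  (56 − 51.7658)²/51.7658 = 0.3463
  (37 − 62.1189)²/62.1189 = 10.1573
  (76 − 55.1153)²/55.1153 = 7.9138
  (21 − 50.2342)²/50.2342 = 17.0131
  (74 − 60.2811)²/60.2811 = 3.1222
  (69 − 53.4847)²/53.4847 = 4.5008
χ² = 9.1912 + 1.5926 + 18.3006 + 0.3463 + 10.1573 + 7.9138 + 17.0131 + 3.1222 + 4.5008 = 72.138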